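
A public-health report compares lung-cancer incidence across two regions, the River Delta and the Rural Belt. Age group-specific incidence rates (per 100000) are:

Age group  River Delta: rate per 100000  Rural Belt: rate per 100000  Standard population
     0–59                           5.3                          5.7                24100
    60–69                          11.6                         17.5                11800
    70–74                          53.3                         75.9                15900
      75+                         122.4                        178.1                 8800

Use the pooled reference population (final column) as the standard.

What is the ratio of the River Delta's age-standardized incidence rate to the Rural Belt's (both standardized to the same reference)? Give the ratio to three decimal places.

Standard total = 60600; weights = 0.3977, 0.1947, 0.2624, 0.1452.
The River Delta: 0.3977×5.3 + 0.1947×11.6 + 0.2624×53.3 + 0.1452×122.4 = 36.1254 per 100000.
The Rural Belt: 0.3977×5.7 + 0.1947×17.5 + 0.2624×75.9 + 0.1452×178.1 = 51.4515 per 100000.
Ratio = 36.1254 ÷ 51.4515 = 0.70213.

0.702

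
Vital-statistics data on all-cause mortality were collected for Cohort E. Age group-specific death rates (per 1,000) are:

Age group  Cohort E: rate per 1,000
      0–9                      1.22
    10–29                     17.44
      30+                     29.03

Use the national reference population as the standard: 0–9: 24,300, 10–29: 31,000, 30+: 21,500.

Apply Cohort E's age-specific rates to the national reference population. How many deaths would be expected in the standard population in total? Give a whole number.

1194

Expected deaths = Σ (standard pop × age-specific rate ÷ 1,000)
= 24,300×1.22/1,000 + 31,000×17.44/1,000 + 21,500×29.03/1,000
= 29.65 + 540.64 + 624.14 = 1194.43.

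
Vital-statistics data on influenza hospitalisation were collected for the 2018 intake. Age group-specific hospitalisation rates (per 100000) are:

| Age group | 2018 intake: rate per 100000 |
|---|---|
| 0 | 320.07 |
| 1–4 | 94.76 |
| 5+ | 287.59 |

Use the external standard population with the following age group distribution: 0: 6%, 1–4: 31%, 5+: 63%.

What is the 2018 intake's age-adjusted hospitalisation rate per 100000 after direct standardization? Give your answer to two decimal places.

Standard weights: 0.06, 0.31, 0.63.
Standardized rate: 0.0600×320.07 + 0.3100×94.76 + 0.6300×287.59 = 229.7615 per 100000.

229.76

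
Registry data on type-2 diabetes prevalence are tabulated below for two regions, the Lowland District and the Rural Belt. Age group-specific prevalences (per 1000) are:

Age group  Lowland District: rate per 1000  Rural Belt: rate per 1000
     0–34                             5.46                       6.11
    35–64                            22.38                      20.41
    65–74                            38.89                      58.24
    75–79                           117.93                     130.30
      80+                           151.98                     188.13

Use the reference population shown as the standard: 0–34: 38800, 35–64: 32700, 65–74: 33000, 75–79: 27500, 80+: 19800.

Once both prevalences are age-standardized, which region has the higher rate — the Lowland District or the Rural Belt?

Rural Belt

Standard total = 151800; weights = 0.2556, 0.2154, 0.2174, 0.1812, 0.1304.
The Lowland District: 0.2556×5.46 + 0.2154×22.38 + 0.2174×38.89 + 0.1812×117.93 + 0.1304×151.98 = 55.8585 per 1000.
The Rural Belt: 0.2556×6.11 + 0.2154×20.41 + 0.2174×58.24 + 0.1812×130.30 + 0.1304×188.13 = 66.7630 per 1000.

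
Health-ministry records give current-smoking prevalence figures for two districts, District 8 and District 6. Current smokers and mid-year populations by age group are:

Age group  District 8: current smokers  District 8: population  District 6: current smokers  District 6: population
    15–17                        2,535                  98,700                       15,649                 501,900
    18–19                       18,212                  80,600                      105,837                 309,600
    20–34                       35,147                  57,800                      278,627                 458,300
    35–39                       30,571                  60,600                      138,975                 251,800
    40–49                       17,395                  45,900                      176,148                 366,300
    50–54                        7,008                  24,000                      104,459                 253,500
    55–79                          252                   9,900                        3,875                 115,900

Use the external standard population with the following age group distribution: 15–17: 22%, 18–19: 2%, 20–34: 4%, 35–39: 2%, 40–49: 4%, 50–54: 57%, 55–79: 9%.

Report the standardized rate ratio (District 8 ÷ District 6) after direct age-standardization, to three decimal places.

Age-specific rates per 1,000 for District 8: 25.684, 225.955, 608.080, 504.472, 378.976, 292.000, 25.455.
For District 6: 31.180, 341.851, 607.958, 551.926, 480.885, 412.067, 33.434.
Standard weights: 0.22, 0.02, 0.04, 0.02, 0.04, 0.57, 0.09.
District 8: 0.2200×25.684 + 0.0200×225.955 + 0.0400×608.080 + 0.0200×504.472 + 0.0400×378.976 + 0.5700×292.000 + 0.0900×25.455 = 228.4721 per 1,000.
District 6: 0.2200×31.180 + 0.0200×341.851 + 0.0400×607.958 + 0.0200×551.926 + 0.0400×480.885 + 0.5700×412.067 + 0.0900×33.434 = 306.1760 per 1,000.
Ratio = 228.4721 ÷ 306.1760 = 0.74621.

0.746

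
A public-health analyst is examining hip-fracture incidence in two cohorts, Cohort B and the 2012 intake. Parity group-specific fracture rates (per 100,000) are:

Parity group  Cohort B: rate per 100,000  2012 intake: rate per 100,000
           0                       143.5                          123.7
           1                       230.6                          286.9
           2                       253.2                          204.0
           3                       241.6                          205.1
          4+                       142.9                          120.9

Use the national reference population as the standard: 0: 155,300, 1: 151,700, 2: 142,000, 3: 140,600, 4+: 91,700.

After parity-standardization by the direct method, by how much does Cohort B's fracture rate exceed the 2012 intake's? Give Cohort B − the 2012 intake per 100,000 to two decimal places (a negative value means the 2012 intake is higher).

12.73

Standard total = 681,300; weights = 0.2279, 0.2227, 0.2084, 0.2064, 0.1346.
Cohort B: 0.2279×143.5 + 0.2227×230.6 + 0.2084×253.2 + 0.2064×241.6 + 0.1346×142.9 = 205.9223 per 100,000.
The 2012 intake: 0.2279×123.7 + 0.2227×286.9 + 0.2084×204.0 + 0.2064×205.1 + 0.1346×120.9 = 193.1967 per 100,000.
Difference = 205.9223 − 193.1967 = 12.7256.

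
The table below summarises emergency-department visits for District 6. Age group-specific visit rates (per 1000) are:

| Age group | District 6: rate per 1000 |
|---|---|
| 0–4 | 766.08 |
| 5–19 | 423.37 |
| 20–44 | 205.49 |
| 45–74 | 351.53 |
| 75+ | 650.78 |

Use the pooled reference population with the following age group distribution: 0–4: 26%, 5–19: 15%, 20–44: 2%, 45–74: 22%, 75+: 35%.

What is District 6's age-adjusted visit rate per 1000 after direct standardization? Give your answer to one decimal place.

Standard weights: 0.26, 0.15, 0.02, 0.22, 0.35.
Standardized rate: 0.2600×766.08 + 0.1500×423.37 + 0.0200×205.49 + 0.2200×351.53 + 0.3500×650.78 = 571.9057 per 1000.

571.9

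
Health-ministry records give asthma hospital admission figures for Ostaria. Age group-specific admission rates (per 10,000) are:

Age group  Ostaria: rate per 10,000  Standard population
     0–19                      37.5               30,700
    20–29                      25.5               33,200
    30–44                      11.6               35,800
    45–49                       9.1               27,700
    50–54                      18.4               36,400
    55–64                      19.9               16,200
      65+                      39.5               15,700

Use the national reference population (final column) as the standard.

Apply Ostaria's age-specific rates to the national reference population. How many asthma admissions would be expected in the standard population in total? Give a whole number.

Expected asthma admissions = Σ (standard pop × age-specific rate ÷ 10,000)
= 30,700×37.5/10,000 + 33,200×25.5/10,000 + 35,800×11.6/10,000 + 27,700×9.1/10,000 + 36,400×18.4/10,000 + 16,200×19.9/10,000 + 15,700×39.5/10,000
= 115.12 + 84.66 + 41.53 + 25.21 + 66.98 + 32.24 + 62.02 = 427.75.

428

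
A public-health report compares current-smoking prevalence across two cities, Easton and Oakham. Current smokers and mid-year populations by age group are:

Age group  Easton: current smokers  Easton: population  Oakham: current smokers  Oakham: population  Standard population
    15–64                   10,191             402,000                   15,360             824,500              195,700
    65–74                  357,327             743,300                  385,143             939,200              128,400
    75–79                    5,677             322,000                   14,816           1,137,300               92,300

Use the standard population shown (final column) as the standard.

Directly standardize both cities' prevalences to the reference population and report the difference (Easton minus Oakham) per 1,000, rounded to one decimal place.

26.0

Age-specific rates per 1,000 for Easton: 25.351, 480.731, 17.630.
For Oakham: 18.629, 410.076, 13.027.
Standard total = 416,400; weights = 0.4700, 0.3084, 0.2217.
Easton: 0.4700×25.351 + 0.3084×480.731 + 0.2217×17.630 = 164.0591 per 1,000.
Oakham: 0.4700×18.629 + 0.3084×410.076 + 0.2217×13.027 = 138.0930 per 1,000.
Difference = 164.0591 − 138.0930 = 25.9662.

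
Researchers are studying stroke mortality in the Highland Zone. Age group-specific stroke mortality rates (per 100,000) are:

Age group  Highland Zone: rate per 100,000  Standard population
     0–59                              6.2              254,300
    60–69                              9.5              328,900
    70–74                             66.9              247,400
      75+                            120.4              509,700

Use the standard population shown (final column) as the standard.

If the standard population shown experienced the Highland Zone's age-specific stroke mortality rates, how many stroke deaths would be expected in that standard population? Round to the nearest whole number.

826

Expected stroke deaths = Σ (standard pop × age-specific rate ÷ 100,000)
= 254,300×6.2/100,000 + 328,900×9.5/100,000 + 247,400×66.9/100,000 + 509,700×120.4/100,000
= 15.77 + 31.25 + 165.51 + 613.68 = 826.20.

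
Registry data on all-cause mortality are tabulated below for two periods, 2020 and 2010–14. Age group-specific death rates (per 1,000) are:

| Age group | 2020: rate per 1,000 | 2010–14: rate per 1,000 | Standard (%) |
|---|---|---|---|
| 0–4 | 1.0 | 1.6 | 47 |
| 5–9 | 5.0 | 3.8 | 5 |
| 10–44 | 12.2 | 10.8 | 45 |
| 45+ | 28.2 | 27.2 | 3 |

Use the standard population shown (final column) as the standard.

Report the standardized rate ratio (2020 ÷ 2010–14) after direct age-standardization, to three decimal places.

1.066

Standard weights: 0.47, 0.05, 0.45, 0.03.
2020: 0.4700×1.0 + 0.0500×5.0 + 0.4500×12.2 + 0.0300×28.2 = 7.0560 per 1,000.
2010–14: 0.4700×1.6 + 0.0500×3.8 + 0.4500×10.8 + 0.0300×27.2 = 6.6180 per 1,000.
Ratio = 7.0560 ÷ 6.6180 = 1.06618.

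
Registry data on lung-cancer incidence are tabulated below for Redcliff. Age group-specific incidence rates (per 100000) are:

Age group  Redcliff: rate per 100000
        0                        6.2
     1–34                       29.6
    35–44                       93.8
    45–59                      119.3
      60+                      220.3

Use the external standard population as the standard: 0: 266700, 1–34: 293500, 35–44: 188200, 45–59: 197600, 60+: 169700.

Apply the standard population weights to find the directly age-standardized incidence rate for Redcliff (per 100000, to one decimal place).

Standard total = 1115700; weights = 0.2390, 0.2631, 0.1687, 0.1771, 0.1521.
Standardized rate: 0.2390×6.2 + 0.2631×29.6 + 0.1687×93.8 + 0.1771×119.3 + 0.1521×220.3 = 79.7283 per 100000.

79.7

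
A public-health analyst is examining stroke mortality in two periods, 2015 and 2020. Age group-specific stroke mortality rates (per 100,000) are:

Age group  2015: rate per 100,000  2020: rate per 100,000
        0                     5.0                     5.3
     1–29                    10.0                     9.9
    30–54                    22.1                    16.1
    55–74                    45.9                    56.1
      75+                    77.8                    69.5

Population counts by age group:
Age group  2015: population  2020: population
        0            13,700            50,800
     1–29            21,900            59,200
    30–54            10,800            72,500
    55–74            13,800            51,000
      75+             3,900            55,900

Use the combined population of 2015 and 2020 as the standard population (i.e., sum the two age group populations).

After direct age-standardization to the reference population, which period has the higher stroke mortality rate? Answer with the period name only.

2015

Combined standard total = 353,500; weights = 0.1825, 0.2294, 0.2356, 0.1833, 0.1692.
2015: 0.1825×5.0 + 0.2294×10.0 + 0.2356×22.1 + 0.1833×45.9 + 0.1692×77.8 = 29.9892 per 100,000.
2020: 0.1825×5.3 + 0.2294×9.9 + 0.2356×16.1 + 0.1833×56.1 + 0.1692×69.5 = 29.0728 per 100,000.
The crude rates (22.82 vs 30.30) would put 2020 higher, but that reflects its age composition; once standardized to a common age structure, 2015 has the higher underlying rate.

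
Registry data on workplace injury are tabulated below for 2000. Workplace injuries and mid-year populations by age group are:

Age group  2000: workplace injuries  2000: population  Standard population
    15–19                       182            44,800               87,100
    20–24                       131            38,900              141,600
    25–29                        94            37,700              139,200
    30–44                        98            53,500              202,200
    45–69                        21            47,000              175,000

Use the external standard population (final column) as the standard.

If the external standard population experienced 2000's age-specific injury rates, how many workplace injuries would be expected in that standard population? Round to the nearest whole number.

Age-specific rates per 10,000 for 2000: 40.62, 33.68, 24.93, 18.32, 4.47.
Expected workplace injuries = Σ (standard pop × age-specific rate ÷ 10,000)
= 87,100×40.62/10,000 + 141,600×33.68/10,000 + 139,200×24.93/10,000 + 202,200×18.32/10,000 + 175,000×4.47/10,000
= 353.84 + 476.85 + 347.08 + 370.39 + 78.19 = 1626.35.

1626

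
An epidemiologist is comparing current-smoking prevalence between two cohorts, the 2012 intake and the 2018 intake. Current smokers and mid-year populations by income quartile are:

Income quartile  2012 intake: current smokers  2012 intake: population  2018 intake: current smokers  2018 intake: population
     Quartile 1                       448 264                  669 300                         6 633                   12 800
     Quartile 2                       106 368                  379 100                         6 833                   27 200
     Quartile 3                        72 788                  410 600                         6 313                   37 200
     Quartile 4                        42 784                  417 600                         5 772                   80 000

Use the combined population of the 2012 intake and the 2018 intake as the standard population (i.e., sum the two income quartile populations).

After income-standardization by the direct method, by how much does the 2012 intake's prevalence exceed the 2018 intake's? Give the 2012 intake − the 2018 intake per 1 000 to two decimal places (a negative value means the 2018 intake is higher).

Income-specific rates per 1 000 for the 2012 intake: 669.750, 280.580, 177.272, 102.452.
For the 2018 intake: 518.203, 251.213, 169.704, 72.150.
Combined standard total = 2 033 800; weights = 0.3354, 0.1998, 0.2202, 0.2447.
The 2012 intake: 0.3354×669.750 + 0.1998×280.580 + 0.2202×177.272 + 0.2447×102.452 = 344.7730 per 1 000.
The 2018 intake: 0.3354×518.203 + 0.1998×251.213 + 0.2202×169.704 + 0.2447×72.150 = 278.9998 per 1 000.
Difference = 344.7730 − 278.9998 = 65.7732.

65.77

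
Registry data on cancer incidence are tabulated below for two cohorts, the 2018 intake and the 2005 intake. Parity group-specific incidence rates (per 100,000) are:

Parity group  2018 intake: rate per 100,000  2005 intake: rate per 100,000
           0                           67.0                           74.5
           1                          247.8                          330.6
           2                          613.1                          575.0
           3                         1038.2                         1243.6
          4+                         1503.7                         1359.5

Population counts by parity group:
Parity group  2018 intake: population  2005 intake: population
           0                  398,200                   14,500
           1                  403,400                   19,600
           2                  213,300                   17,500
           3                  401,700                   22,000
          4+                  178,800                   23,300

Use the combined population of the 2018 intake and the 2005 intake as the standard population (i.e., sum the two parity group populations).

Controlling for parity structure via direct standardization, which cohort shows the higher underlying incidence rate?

Combined standard total = 1,692,300; weights = 0.2439, 0.2500, 0.1364, 0.2504, 0.1194.
The 2018 intake: 0.2439×67.0 + 0.2500×247.8 + 0.1364×613.1 + 0.2504×1038.2 + 0.1194×1503.7 = 601.4045 per 100,000.
The 2005 intake: 0.2439×74.5 + 0.2500×330.6 + 0.1364×575.0 + 0.2504×1243.6 + 0.1194×1359.5 = 652.9387 per 100,000.

2005 intake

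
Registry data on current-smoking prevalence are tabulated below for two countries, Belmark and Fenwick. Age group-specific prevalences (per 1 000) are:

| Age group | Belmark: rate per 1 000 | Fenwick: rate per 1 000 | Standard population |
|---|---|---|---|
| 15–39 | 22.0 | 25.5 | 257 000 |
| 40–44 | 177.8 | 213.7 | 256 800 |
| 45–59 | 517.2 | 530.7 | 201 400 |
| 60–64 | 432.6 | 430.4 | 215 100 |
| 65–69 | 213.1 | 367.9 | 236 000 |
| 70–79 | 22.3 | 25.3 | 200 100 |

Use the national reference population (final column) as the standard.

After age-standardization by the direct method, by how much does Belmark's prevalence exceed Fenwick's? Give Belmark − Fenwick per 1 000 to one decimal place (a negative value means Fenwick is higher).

Standard total = 1 366 400; weights = 0.1881, 0.1879, 0.1474, 0.1574, 0.1727, 0.1464.
Belmark: 0.1881×22.0 + 0.1879×177.8 + 0.1474×517.2 + 0.1574×432.6 + 0.1727×213.1 + 0.1464×22.3 = 221.9579 per 1 000.
Fenwick: 0.1881×25.5 + 0.1879×213.7 + 0.1474×530.7 + 0.1574×430.4 + 0.1727×367.9 + 0.1464×25.3 = 258.1825 per 1 000.
Difference = 221.9579 − 258.1825 = -36.2247.

-36.2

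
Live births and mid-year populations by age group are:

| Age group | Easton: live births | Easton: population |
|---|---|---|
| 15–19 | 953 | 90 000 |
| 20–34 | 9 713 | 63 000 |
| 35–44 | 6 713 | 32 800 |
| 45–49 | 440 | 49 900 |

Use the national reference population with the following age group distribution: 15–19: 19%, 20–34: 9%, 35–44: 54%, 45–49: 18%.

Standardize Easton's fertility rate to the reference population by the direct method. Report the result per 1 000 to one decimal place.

Age-specific rates per 1 000 for Easton: 10.589, 154.175, 204.665, 8.818.
Standard weights: 0.19, 0.09, 0.54, 0.18.
Standardized rate: 0.1900×10.589 + 0.0900×154.175 + 0.5400×204.665 + 0.1800×8.818 = 127.9937 per 1 000.

128.0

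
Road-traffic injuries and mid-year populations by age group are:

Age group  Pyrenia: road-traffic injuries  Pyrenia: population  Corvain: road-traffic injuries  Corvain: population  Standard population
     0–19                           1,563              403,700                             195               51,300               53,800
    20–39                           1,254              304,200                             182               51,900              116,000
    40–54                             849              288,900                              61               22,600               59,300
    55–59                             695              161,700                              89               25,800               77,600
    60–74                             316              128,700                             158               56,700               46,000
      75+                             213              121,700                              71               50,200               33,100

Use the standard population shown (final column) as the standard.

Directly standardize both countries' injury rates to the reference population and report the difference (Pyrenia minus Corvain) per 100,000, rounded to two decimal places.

Age-specific rates per 100,000 for Pyrenia: 387.17, 412.23, 293.87, 429.81, 245.53, 175.02.
For Corvain: 380.12, 350.67, 269.91, 344.96, 278.66, 141.43.
Standard total = 385,800; weights = 0.1395, 0.3007, 0.1537, 0.2011, 0.1192, 0.0858.
Pyrenia: 0.1395×387.17 + 0.3007×412.23 + 0.1537×293.87 + 0.2011×429.81 + 0.1192×245.53 + 0.0858×175.02 = 353.8509 per 100,000.
Corvain: 0.1395×380.12 + 0.3007×350.67 + 0.1537×269.91 + 0.2011×344.96 + 0.1192×278.66 + 0.0858×141.43 = 314.6788 per 100,000.
Difference = 353.8509 − 314.6788 = 39.1721.

39.17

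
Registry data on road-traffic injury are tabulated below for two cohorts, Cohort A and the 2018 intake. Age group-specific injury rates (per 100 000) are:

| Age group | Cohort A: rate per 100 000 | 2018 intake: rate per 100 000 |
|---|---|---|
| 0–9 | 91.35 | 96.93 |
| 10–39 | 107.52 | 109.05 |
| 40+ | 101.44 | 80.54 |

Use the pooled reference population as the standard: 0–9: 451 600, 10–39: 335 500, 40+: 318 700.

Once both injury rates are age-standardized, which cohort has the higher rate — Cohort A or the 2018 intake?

Cohort A

Standard total = 1 105 800; weights = 0.4084, 0.3034, 0.2882.
Cohort A: 0.4084×91.35 + 0.3034×107.52 + 0.2882×101.44 = 99.1640 per 100 000.
The 2018 intake: 0.4084×96.93 + 0.3034×109.05 + 0.2882×80.54 = 95.8835 per 100 000.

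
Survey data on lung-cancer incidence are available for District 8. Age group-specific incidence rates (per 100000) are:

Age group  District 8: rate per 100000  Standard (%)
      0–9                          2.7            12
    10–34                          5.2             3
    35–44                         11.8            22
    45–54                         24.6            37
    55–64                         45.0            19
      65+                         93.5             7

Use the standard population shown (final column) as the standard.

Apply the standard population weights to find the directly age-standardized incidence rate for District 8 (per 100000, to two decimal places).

Standard weights: 0.12, 0.03, 0.22, 0.37, 0.19, 0.07.
Standardized rate: 0.1200×2.7 + 0.0300×5.2 + 0.2200×11.8 + 0.3700×24.6 + 0.1900×45.0 + 0.0700×93.5 = 27.2730 per 100000.

27.27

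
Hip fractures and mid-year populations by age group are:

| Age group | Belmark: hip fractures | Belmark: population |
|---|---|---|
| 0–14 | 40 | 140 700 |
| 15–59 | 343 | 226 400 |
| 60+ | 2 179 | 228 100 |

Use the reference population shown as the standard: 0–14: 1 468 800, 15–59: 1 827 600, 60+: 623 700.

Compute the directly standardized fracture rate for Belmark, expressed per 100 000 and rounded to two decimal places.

Age-specific rates per 100 000 for Belmark: 28.43, 151.50, 955.28.
Standard total = 3 920 100; weights = 0.3747, 0.4662, 0.1591.
Standardized rate: 0.3747×28.43 + 0.4662×151.50 + 0.1591×955.28 = 233.2725 per 100 000.

233.27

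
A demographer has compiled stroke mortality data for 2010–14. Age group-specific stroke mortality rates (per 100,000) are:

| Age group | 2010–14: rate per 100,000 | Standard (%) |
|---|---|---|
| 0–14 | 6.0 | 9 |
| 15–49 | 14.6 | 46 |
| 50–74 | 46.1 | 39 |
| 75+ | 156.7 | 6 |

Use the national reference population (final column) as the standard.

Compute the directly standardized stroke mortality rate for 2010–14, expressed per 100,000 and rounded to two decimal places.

Standard weights: 0.09, 0.46, 0.39, 0.06.
Standardized rate: 0.0900×6.0 + 0.4600×14.6 + 0.3900×46.1 + 0.0600×156.7 = 34.6370 per 100,000.

34.64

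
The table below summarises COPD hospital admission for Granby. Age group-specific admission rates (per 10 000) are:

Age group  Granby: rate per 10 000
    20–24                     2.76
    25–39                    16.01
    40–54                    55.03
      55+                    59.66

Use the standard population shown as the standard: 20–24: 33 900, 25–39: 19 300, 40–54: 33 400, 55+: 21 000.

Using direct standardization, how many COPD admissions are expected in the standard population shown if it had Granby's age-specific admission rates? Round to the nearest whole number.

349

Expected COPD admissions = Σ (standard pop × age-specific rate ÷ 10 000)
= 33 900×2.76/10 000 + 19 300×16.01/10 000 + 33 400×55.03/10 000 + 21 000×59.66/10 000
= 9.36 + 30.90 + 183.80 + 125.29 = 349.34.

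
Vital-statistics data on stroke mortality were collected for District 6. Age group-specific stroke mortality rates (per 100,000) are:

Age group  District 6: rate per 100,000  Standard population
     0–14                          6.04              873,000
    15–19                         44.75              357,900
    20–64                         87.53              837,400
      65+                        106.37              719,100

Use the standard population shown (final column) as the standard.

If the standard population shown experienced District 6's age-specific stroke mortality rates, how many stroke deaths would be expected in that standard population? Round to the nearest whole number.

1711

Expected stroke deaths = Σ (standard pop × age-specific rate ÷ 100,000)
= 873,000×6.04/100,000 + 357,900×44.75/100,000 + 837,400×87.53/100,000 + 719,100×106.37/100,000
= 52.73 + 160.16 + 732.98 + 764.91 = 1710.77.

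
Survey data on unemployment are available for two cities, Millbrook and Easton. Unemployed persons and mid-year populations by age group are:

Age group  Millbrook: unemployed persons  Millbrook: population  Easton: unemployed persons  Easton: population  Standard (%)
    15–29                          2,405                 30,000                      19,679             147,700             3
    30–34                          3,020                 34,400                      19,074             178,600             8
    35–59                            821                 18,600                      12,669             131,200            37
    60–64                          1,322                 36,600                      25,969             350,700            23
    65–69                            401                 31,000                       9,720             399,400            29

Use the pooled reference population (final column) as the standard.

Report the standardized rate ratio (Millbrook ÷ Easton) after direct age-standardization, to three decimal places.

0.523

Age-specific rates per 1,000 for Millbrook: 80.167, 87.791, 44.140, 36.120, 12.935.
For Easton: 133.236, 106.797, 96.562, 74.049, 24.337.
Standard weights: 0.03, 0.08, 0.37, 0.23, 0.29.
Millbrook: 0.0300×80.167 + 0.0800×87.791 + 0.3700×44.140 + 0.2300×36.120 + 0.2900×12.935 = 37.8189 per 1,000.
Easton: 0.0300×133.236 + 0.0800×106.797 + 0.3700×96.562 + 0.2300×74.049 + 0.2900×24.337 = 72.3579 per 1,000.
Ratio = 37.8189 ÷ 72.3579 = 0.52266.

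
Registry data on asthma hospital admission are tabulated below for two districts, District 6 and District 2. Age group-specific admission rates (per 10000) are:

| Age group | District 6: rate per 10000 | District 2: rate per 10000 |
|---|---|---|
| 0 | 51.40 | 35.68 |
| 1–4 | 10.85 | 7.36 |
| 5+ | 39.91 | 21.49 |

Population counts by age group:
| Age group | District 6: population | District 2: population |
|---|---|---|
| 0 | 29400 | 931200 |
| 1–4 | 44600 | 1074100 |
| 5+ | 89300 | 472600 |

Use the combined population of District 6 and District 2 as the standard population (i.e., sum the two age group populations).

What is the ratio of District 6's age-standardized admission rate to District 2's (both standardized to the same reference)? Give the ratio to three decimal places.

Combined standard total = 2641200; weights = 0.3637, 0.4236, 0.2127.
District 6: 0.3637×51.40 + 0.4236×10.85 + 0.2127×39.91 = 31.7803 per 10000.
District 2: 0.3637×35.68 + 0.4236×7.36 + 0.2127×21.49 = 20.6660 per 10000.
Ratio = 31.7803 ÷ 20.6660 = 1.53781.

1.538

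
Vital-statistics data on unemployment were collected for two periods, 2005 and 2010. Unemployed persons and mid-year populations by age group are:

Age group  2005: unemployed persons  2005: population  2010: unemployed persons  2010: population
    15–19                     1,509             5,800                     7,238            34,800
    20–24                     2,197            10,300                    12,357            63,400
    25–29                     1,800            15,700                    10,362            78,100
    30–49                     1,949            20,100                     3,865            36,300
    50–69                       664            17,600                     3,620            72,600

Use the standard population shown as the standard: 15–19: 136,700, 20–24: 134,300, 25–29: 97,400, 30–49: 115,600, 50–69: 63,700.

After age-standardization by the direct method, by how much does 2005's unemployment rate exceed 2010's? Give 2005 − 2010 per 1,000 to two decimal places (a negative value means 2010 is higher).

10.91

Age-specific rates per 1,000 for 2005: 260.172, 213.301, 114.650, 96.965, 37.727.
For 2010: 207.989, 194.905, 132.676, 106.474, 49.862.
Standard total = 547,700; weights = 0.2496, 0.2452, 0.1778, 0.2111, 0.1163.
2005: 0.2496×260.172 + 0.2452×213.301 + 0.1778×114.650 + 0.2111×96.965 + 0.1163×37.727 = 162.4816 per 1,000.
2010: 0.2496×207.989 + 0.2452×194.905 + 0.1778×132.676 + 0.2111×106.474 + 0.1163×49.862 = 151.5703 per 1,000.
Difference = 162.4816 − 151.5703 = 10.9113.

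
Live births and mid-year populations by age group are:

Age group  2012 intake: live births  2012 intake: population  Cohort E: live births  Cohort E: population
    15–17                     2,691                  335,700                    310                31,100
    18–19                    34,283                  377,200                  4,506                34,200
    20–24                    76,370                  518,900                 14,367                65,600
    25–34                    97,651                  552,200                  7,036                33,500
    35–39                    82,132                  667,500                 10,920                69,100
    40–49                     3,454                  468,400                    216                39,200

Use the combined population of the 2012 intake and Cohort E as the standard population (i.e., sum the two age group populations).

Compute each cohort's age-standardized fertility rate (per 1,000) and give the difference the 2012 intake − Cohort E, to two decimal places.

Age-specific rates per 1,000 for the 2012 intake: 8.016, 90.888, 147.177, 176.840, 123.044, 7.374.
For Cohort E: 9.968, 131.754, 219.009, 210.030, 158.032, 5.510.
Combined standard total = 3,192,600; weights = 0.1149, 0.1289, 0.1831, 0.1835, 0.2307, 0.1590.
The 2012 intake: 0.1149×8.016 + 0.1289×90.888 + 0.1831×147.177 + 0.1835×176.840 + 0.2307×123.044 + 0.1590×7.374 = 101.5815 per 1,000.
Cohort E: 0.1149×9.968 + 0.1289×131.754 + 0.1831×219.009 + 0.1835×210.030 + 0.2307×158.032 + 0.1590×5.510 = 134.0877 per 1,000.
Difference = 101.5815 − 134.0877 = -32.5063.

-32.51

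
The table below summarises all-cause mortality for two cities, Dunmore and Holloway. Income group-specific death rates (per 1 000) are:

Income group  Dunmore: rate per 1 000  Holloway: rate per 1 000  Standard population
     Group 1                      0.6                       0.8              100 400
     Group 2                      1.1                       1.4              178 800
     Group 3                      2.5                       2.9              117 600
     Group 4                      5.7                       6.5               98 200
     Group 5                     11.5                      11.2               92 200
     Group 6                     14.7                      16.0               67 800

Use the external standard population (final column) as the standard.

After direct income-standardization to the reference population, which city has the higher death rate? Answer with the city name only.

Standard total = 655 000; weights = 0.1533, 0.2730, 0.1795, 0.1499, 0.1408, 0.1035.
Dunmore: 0.1533×0.6 + 0.2730×1.1 + 0.1795×2.5 + 0.1499×5.7 + 0.1408×11.5 + 0.1035×14.7 = 4.8361 per 1 000.
Holloway: 0.1533×0.8 + 0.2730×1.4 + 0.1795×2.9 + 0.1499×6.5 + 0.1408×11.2 + 0.1035×16.0 = 5.2327 per 1 000.

Holloway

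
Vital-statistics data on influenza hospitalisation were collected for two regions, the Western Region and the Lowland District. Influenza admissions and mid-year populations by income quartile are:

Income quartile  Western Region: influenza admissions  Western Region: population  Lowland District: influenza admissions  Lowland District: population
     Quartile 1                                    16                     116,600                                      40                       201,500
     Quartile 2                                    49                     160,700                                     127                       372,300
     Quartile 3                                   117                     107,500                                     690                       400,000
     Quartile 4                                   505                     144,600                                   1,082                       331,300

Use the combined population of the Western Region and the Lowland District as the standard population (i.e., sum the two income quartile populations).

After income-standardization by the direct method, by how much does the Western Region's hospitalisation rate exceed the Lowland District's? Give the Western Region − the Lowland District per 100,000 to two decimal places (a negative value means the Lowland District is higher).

-13.85

Income-specific rates per 100,000 for the Western Region: 13.72, 30.49, 108.84, 349.24.
For the Lowland District: 19.85, 34.11, 172.50, 326.59.
Combined standard total = 1,834,500; weights = 0.1734, 0.2905, 0.2766, 0.2594.
The Western Region: 0.1734×13.72 + 0.2905×30.49 + 0.2766×108.84 + 0.2594×349.24 = 131.9460 per 100,000.
The Lowland District: 0.1734×19.85 + 0.2905×34.11 + 0.2766×172.50 + 0.2594×326.59 = 145.7975 per 100,000.
Difference = 131.9460 − 145.7975 = -13.8515.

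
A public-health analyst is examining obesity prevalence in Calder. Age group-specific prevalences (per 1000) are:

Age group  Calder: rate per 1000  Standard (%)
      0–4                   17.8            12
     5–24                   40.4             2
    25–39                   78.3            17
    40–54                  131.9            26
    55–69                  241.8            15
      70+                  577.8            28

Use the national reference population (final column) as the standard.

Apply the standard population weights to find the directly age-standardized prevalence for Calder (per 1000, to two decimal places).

248.60

Standard weights: 0.12, 0.02, 0.17, 0.26, 0.15, 0.28.
Standardized rate: 0.1200×17.8 + 0.0200×40.4 + 0.1700×78.3 + 0.2600×131.9 + 0.1500×241.8 + 0.2800×577.8 = 248.6030 per 1000.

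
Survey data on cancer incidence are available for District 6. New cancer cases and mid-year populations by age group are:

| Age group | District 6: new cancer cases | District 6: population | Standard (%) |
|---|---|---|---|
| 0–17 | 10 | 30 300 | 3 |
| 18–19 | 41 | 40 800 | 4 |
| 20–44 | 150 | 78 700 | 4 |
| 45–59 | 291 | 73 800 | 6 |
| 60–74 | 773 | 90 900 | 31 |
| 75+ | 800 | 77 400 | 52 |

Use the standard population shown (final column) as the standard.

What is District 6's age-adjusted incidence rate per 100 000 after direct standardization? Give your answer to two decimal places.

Age-specific rates per 100 000 for District 6: 33.00, 100.49, 190.60, 394.31, 850.39, 1033.59.
Standard weights: 0.03, 0.04, 0.04, 0.06, 0.31, 0.52.
Standardized rate: 0.0300×33.00 + 0.0400×100.49 + 0.0400×190.60 + 0.0600×394.31 + 0.3100×850.39 + 0.5200×1033.59 = 837.3792 per 100 000.

837.38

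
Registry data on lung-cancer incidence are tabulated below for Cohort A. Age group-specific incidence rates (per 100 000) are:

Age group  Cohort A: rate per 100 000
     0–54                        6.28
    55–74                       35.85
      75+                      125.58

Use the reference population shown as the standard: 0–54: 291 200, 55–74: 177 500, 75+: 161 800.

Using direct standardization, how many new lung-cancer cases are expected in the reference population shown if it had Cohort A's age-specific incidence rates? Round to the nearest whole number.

Expected new lung-cancer cases = Σ (standard pop × age-specific rate ÷ 100 000)
= 291 200×6.28/100 000 + 177 500×35.85/100 000 + 161 800×125.58/100 000
= 18.29 + 63.63 + 203.19 = 285.11.

285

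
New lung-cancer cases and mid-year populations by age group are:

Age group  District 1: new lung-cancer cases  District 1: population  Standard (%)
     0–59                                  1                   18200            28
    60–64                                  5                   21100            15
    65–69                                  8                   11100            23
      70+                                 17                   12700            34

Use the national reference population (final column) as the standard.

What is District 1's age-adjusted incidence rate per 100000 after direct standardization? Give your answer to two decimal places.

67.18

Age-specific rates per 100000 for District 1: 5.49, 23.70, 72.07, 133.86.
Standard weights: 0.28, 0.15, 0.23, 0.34.
Standardized rate: 0.2800×5.49 + 0.1500×23.70 + 0.2300×72.07 + 0.3400×133.86 = 67.1814 per 100000.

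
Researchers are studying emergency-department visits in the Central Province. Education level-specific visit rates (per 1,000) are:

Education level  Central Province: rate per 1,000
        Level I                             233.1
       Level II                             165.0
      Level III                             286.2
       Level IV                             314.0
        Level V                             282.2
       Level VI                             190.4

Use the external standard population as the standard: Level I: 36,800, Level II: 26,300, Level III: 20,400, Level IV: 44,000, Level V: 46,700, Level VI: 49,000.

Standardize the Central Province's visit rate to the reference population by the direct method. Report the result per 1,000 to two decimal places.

Standard total = 223,200; weights = 0.1649, 0.1178, 0.0914, 0.1971, 0.2092, 0.2195.
Standardized rate: 0.1649×233.1 + 0.1178×165.0 + 0.0914×286.2 + 0.1971×314.0 + 0.2092×282.2 + 0.2195×190.4 = 246.7760 per 1,000.

246.78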